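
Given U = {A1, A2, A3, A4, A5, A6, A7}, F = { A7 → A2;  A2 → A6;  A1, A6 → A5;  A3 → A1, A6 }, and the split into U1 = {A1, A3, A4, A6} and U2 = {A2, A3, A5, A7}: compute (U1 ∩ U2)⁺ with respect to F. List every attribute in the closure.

U1 ∩ U2 = {A3}.
A3 → A1, A6 applies, adding A1, A6
A1, A6 → A5 applies, adding A5
Closure: {A1, A3, A5, A6}.

A1, A3, A5, A6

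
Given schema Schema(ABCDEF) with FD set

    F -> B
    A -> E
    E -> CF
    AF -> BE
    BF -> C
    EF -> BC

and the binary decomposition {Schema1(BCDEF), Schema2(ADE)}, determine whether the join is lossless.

Common attributes: Schema1 ∩ Schema2 = {DE}.
Closure of {DE}: E → CF applies, adding CF; EF → BC applies, adding B. So (DE)⁺ = {BCDEF}.
This closure contains every attribute of Schema1, so Schema1 ∩ Schema2 → Schema1. The join is lossless.

Yes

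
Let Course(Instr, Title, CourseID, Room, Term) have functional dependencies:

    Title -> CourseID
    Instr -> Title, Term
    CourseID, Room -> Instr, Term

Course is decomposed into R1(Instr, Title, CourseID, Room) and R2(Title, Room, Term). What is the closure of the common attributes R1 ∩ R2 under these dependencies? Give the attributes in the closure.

Instr, Title, CourseID, Room, Term

R1 ∩ R2 = {Title, Room}.
Title → CourseID applies, adding CourseID
CourseID, Room → Instr, Term applies, adding Instr, Term
Closure: {Instr, Title, CourseID, Room, Term}.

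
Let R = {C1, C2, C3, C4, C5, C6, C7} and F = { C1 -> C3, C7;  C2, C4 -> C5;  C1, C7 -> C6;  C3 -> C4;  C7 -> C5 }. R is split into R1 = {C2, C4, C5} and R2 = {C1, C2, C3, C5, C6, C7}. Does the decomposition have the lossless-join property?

Common attributes: R1 ∩ R2 = {C2, C5}.
No dependency enlarges {C2, C5}, so (C2, C5)⁺ = {C2, C5}.
The closure contains neither all of R1 = {C2, C4, C5} nor all of R2 = {C1, C2, C3, C5, C6, C7}, so the common attributes are not a superkey of either fragment. The join is lossy.

No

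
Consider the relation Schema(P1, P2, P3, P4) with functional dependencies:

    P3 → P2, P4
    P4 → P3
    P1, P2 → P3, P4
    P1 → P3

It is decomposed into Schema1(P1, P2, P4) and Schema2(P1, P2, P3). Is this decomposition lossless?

Common attributes: Schema1 ∩ Schema2 = {P1, P2}.
Closure of {P1, P2}: P1, P2 → P3, P4 applies, adding P3, P4. So (P1, P2)⁺ = {P1, P2, P3, P4}.
This closure contains every attribute of Schema1, so Schema1 ∩ Schema2 → Schema1. The join is lossless.

Yes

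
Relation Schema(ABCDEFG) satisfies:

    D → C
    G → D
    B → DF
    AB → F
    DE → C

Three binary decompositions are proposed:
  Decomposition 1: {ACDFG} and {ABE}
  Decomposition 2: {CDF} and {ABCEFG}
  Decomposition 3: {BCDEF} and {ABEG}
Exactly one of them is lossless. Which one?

Decomposition 3

Decomposition 1: common = {A}, closure = {A} → lossy.
Decomposition 2: common = {CF}, closure = {CF} → lossy.
Decomposition 3: common = {BE}, closure = {BCDEF} → lossless.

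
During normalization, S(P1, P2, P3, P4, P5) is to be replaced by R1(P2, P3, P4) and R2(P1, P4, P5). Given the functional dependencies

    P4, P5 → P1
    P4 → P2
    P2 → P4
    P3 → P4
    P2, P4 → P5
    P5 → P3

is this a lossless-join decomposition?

Common attributes: R1 ∩ R2 = {P4}.
Closure of {P4}: P4 → P2 applies, adding P2; P2, P4 → P5 applies, adding P5; P5 → P3 applies, adding P3; P4, P5 → P1 applies, adding P1. So (P4)⁺ = {P1, P2, P3, P4, P5}.
This closure contains every attribute of R1, so R1 ∩ R2 → R1. The join is lossless.

Yes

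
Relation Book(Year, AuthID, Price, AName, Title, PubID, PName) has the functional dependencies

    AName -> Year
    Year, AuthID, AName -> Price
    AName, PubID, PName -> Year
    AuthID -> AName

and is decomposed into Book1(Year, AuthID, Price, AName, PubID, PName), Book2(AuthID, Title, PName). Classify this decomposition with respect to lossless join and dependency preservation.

Lossless test: (AuthID, PName)⁺ = {Year, AuthID, Price, AName, PName}, which is a superkey of neither fragment — lossy.
Dependency preservation: every FD's attributes lie within a single fragment, so each can be enforced locally — preserved.

lossy but dependency-preserving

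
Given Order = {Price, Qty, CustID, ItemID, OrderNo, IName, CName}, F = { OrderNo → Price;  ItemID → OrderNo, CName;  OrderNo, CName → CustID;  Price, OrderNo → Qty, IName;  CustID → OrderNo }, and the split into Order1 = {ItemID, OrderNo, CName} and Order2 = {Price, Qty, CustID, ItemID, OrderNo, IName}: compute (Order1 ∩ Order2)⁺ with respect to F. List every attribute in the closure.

Order1 ∩ Order2 = {ItemID, OrderNo}.
OrderNo → Price applies, adding Price
ItemID → OrderNo, CName applies, adding CName
OrderNo, CName → CustID applies, adding CustID
Price, OrderNo → Qty, IName applies, adding Qty, IName
Closure: {Price, Qty, CustID, ItemID, OrderNo, IName, CName}.

Price, Qty, CustID, ItemID, OrderNo, IName, CName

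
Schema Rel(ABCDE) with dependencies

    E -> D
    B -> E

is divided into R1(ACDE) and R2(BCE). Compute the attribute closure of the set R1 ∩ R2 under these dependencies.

R1 ∩ R2 = {CE}.
E → D applies, adding D
Closure: {CDE}.

CDE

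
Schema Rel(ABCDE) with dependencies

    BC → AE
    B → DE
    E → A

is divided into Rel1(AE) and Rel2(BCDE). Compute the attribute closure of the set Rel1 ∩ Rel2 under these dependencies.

AE

Rel1 ∩ Rel2 = {E}.
E → A applies, adding A
Closure: {AE}.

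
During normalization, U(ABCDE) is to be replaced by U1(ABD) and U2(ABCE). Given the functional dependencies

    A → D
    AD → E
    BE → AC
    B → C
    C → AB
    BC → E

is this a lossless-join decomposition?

Yes

Common attributes: U1 ∩ U2 = {AB}.
Closure of {AB}: A → D applies, adding D; AD → E applies, adding E; BE → AC applies, adding C. So (AB)⁺ = {ABCDE}.
This closure contains every attribute of U1, so U1 ∩ U2 → U1. The join is lossless.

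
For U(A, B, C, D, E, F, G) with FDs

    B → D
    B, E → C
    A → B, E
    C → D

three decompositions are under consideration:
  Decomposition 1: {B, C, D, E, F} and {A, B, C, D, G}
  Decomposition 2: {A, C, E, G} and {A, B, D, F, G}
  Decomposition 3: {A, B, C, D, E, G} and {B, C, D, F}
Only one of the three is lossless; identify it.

Decomposition 1: common = {B, C, D}, closure = {B, C, D} → lossy.
Decomposition 2: common = {A, G}, closure = {A, B, C, D, E, G} → lossless.
Decomposition 3: common = {B, C, D}, closure = {B, C, D} → lossy.

Decomposition 2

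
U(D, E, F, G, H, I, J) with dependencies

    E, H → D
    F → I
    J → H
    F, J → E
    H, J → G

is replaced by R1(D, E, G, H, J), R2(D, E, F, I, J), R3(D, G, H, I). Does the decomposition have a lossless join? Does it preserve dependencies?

lossless and dependency-preserving

Lossless test (chase): Rows 1 and 2 agree on J; apply J→H and equate their H entries. Rows 1 and 2 agree on H, J; apply H, J→G and equate their G entries. Row 2 is now all distinguished symbols — the join is lossless.
Dependency preservation: every FD's attributes lie within a single fragment, so each can be enforced locally — preserved.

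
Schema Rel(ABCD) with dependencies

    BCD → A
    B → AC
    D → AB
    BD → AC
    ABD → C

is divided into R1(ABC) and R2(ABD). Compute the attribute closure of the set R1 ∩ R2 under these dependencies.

R1 ∩ R2 = {AB}.
B → AC applies, adding C
Closure: {ABC}.

ABC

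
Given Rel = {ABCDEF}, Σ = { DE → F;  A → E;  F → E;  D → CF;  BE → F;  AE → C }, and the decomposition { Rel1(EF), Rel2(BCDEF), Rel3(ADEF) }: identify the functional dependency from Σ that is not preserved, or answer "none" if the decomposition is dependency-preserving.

AE → C

Check AE → C: no single fragment contains all of {ACE}, and the restricted closure of {AE} across the fragments never reaches {C}.
DE → F is preserved.
A → E is preserved.
F → E is preserved.
D → CF is preserved.
BE → F is preserved.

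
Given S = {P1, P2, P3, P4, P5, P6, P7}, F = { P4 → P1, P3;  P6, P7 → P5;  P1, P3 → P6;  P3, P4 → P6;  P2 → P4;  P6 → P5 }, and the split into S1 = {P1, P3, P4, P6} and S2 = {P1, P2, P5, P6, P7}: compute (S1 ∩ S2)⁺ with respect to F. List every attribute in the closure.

P1, P5, P6

S1 ∩ S2 = {P1, P6}.
P6 → P5 applies, adding P5
Closure: {P1, P5, P6}.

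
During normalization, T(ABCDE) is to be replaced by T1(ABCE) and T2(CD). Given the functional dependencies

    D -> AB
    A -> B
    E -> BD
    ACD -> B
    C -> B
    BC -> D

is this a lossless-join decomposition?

Common attributes: T1 ∩ T2 = {C}.
Closure of {C}: C → B applies, adding B; BC → D applies, adding D; D → AB applies, adding A. So (C)⁺ = {ABCD}.
This closure contains every attribute of T2, so T1 ∩ T2 → T2. The join is lossless.

Yes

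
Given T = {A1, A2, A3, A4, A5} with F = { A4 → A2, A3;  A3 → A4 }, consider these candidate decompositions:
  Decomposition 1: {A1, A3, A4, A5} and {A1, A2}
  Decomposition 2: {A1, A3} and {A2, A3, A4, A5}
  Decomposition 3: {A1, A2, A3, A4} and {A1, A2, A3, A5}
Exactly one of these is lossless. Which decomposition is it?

Decomposition 1: common = {A1}, closure = {A1} → lossy.
Decomposition 2: common = {A3}, closure = {A2, A3, A4} → lossy.
Decomposition 3: common = {A1, A2, A3}, closure = {A1, A2, A3, A4} → lossless.

Decomposition 3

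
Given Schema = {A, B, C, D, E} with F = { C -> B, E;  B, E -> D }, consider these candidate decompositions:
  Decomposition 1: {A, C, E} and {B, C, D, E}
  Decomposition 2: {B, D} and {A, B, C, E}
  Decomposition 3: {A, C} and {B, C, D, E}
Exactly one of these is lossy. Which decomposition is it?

Decomposition 2

Decomposition 1: common = {C, E}, closure = {B, C, D, E} → lossless.
Decomposition 2: common = {B}, closure = {B} → lossy.
Decomposition 3: common = {C}, closure = {B, C, D, E} → lossless.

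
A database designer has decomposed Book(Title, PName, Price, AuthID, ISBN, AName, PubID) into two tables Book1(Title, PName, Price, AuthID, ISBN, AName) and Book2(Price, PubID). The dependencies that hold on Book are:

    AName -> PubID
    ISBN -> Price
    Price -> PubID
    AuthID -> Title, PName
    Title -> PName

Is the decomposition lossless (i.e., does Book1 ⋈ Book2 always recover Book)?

Common attributes: Book1 ∩ Book2 = {Price}.
Closure of {Price}: Price → PubID applies, adding PubID. So (Price)⁺ = {Price, PubID}.
This closure contains every attribute of Book2, so Book1 ∩ Book2 → Book2. The join is lossless.

Yes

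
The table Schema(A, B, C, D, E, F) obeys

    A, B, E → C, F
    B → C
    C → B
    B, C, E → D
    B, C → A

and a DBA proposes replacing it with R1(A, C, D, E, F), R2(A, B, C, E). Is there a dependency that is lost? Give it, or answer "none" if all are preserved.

none

A, B, E → C, F: restricted closure across fragments reaches C, F.
B → C lies within R2.
C → B lies within R2.
B, C, E → D: restricted closure across fragments reaches D.
B, C → A lies within R2.
Every dependency is enforceable on the fragments, so the decomposition is dependency-preserving.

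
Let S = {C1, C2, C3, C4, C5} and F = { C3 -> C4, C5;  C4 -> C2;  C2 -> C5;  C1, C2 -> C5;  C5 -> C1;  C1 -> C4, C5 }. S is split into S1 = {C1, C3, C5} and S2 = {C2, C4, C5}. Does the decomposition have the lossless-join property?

Yes

Common attributes: S1 ∩ S2 = {C5}.
Closure of {C5}: C5 → C1 applies, adding C1; C1 → C4, C5 applies, adding C4; C4 → C2 applies, adding C2. So (C5)⁺ = {C1, C2, C4, C5}.
This closure contains every attribute of S2, so S1 ∩ S2 → S2. The join is lossless.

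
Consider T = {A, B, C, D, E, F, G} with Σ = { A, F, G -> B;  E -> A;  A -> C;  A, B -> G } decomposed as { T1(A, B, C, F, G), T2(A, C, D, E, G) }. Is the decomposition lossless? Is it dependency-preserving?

lossy but dependency-preserving

Lossless test: (A, C, G)⁺ = {A, C, G}, which is a superkey of neither fragment — lossy.
Dependency preservation: every FD's attributes lie within a single fragment, so each can be enforced locally — preserved.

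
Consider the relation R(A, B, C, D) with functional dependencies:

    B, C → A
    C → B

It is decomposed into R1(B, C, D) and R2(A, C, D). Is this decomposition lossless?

Common attributes: R1 ∩ R2 = {C, D}.
Closure of {C, D}: C → B applies, adding B; B, C → A applies, adding A. So (C, D)⁺ = {A, B, C, D}.
This closure contains every attribute of R1, so R1 ∩ R2 → R1. The join is lossless.

Yes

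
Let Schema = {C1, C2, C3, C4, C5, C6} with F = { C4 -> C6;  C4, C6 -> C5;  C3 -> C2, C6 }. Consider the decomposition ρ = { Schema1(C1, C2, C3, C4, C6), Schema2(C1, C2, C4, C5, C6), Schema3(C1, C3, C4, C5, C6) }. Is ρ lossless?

Yes

Chase test. Columns are C1, C2, C3, C4, C5, C6; row i has aⱼ where attribute j ∈ Schemai, else bᵢⱼ.
Initial tableau (one row per fragment):
  row 1: a1 a2 a3 a4 b15 a6
  row 2: a1 a2 b23 a4 a5 a6
  row 3: a1 b32 a3 a4 a5 a6
Rows 1 and 2 agree on C4, C6; apply C4, C6→C5 and equate their C5 entries.
Rows 1 and 3 agree on C3; apply C3→C2, C6 and equate their C2, C6 entries.
Row 1 is now all distinguished symbols — the join is lossless.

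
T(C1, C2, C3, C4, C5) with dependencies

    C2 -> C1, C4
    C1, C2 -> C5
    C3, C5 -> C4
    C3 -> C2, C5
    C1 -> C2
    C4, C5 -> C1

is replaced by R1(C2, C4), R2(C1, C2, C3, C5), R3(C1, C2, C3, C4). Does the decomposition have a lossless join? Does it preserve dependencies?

Lossless test (chase): Rows 1 and 2 agree on C2; apply C2→C1, C4 and equate their C1, C4 entries. Rows 1 and 2 agree on C1, C2; apply C1, C2→C5 and equate their C5 entries. Rows 1 and 3 agree on C1, C2; apply C1, C2→C5 and equate their C5 entries. Row 2 is now all distinguished symbols — the join is lossless.
Dependency preservation: the restricted closure of {C4, C5} across the fragments never reaches {C1}, so C4, C5 → C1 cannot be enforced without a join — not preserved.

lossless but not dependency-preserving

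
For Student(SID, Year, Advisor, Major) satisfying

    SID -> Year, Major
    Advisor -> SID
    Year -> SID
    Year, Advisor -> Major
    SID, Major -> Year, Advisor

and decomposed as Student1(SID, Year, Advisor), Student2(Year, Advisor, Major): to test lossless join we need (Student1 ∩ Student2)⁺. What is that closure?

SID, Year, Advisor, Major

Student1 ∩ Student2 = {Year, Advisor}.
Advisor → SID applies, adding SID
Year, Advisor → Major applies, adding Major
Closure: {SID, Year, Advisor, Major}.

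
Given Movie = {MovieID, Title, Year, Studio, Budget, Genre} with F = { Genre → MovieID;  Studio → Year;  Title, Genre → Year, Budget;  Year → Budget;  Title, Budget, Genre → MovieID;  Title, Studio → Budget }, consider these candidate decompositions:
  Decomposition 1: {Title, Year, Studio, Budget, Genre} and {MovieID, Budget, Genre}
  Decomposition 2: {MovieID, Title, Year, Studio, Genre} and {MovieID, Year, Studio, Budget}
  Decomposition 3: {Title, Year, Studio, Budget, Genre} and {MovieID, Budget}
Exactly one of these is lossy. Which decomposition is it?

Decomposition 1: common = {Budget, Genre}, closure = {MovieID, Budget, Genre} → lossless.
Decomposition 2: common = {MovieID, Year, Studio}, closure = {MovieID, Year, Studio, Budget} → lossless.
Decomposition 3: common = {Budget}, closure = {Budget} → lossy.

Decomposition 3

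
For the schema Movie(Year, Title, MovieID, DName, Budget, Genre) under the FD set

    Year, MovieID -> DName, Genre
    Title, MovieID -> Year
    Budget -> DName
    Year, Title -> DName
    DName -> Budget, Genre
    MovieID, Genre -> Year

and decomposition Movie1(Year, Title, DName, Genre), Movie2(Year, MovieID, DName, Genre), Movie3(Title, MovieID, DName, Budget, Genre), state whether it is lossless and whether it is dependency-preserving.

lossless and dependency-preserving

Lossless test (chase): Rows 1 and 2 agree on DName; apply DName→Budget, Genre and equate their Budget, Genre entries. Rows 1 and 3 agree on DName; apply DName→Budget, Genre and equate their Budget, Genre entries. Rows 2 and 3 agree on MovieID, Genre; apply MovieID, Genre→Year and equate their Year entries. Row 3 is now all distinguished symbols — the join is lossless.
Dependency preservation: Title, MovieID → Year is not contained in any single fragment, but the restricted closure of its left-hand side across the fragments still reaches the right-hand side; the remaining FDs each lie inside some fragment. All dependencies are preserved.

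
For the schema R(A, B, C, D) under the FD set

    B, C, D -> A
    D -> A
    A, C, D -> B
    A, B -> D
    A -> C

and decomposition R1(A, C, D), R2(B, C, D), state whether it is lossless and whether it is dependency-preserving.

lossless but not dependency-preserving

Lossless test: (C, D)⁺ = {A, B, C, D}, which contains all of one fragment — lossless.
Dependency preservation: the restricted closure of {A, B} across the fragments never reaches {D}, so A, B → D cannot be enforced without a join — not preserved.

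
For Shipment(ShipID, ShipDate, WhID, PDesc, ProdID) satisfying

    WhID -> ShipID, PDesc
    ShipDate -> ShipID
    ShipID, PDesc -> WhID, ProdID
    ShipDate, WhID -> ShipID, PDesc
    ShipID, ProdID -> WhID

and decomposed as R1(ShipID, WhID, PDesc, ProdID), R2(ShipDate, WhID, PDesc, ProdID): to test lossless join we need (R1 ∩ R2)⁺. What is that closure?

R1 ∩ R2 = {WhID, PDesc, ProdID}.
WhID → ShipID, PDesc applies, adding ShipID
Closure: {ShipID, WhID, PDesc, ProdID}.

ShipID, WhID, PDesc, ProdID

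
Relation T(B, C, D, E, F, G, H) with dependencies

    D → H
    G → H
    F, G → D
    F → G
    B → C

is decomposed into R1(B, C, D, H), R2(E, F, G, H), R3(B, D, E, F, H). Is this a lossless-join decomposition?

Yes

Chase test. Columns are B, C, D, E, F, G, H; row i has aⱼ where attribute j ∈ Ri, else bᵢⱼ.
Initial tableau (one row per fragment):
  row 1: a1 a2 a3 b14 b15 b16 a7
  row 2: b21 b22 b23 a4 a5 a6 a7
  row 3: a1 b32 a3 a4 a5 b36 a7
Rows 2 and 3 agree on F; apply F→G and equate their G entries.
Rows 1 and 3 agree on B; apply B→C and equate their C entries.
Rows 2 and 3 agree on F, G; apply F, G→D and equate their D entries.
Row 3 is now all distinguished symbols — the join is lossless.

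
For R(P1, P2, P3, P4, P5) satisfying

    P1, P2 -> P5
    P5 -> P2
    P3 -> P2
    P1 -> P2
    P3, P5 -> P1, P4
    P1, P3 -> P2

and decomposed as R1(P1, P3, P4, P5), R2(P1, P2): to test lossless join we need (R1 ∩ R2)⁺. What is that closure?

P1, P2, P5

R1 ∩ R2 = {P1}.
P1 → P2 applies, adding P2
P1, P2 → P5 applies, adding P5
Closure: {P1, P2, P5}.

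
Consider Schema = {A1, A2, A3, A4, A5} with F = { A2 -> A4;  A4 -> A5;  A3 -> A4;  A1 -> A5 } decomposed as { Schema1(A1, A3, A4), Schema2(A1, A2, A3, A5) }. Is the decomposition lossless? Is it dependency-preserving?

lossless but not dependency-preserving

Lossless test: (A1, A3)⁺ = {A1, A3, A4, A5}, which contains all of one fragment — lossless.
Dependency preservation: the restricted closure of {A2} across the fragments never reaches {A4}, so A2 → A4 cannot be enforced without a join — not preserved.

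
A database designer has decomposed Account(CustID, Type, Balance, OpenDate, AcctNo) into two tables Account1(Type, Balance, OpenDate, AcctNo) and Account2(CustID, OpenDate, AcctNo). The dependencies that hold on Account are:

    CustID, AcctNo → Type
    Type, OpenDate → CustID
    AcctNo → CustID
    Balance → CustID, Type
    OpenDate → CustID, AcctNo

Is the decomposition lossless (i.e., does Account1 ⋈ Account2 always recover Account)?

Yes

Common attributes: Account1 ∩ Account2 = {OpenDate, AcctNo}.
Closure of {OpenDate, AcctNo}: AcctNo → CustID applies, adding CustID; CustID, AcctNo → Type applies, adding Type. So (OpenDate, AcctNo)⁺ = {CustID, Type, OpenDate, AcctNo}.
This closure contains every attribute of Account2, so Account1 ∩ Account2 → Account2. The join is lossless.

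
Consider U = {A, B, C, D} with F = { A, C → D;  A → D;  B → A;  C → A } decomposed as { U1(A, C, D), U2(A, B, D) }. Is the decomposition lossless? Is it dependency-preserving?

Lossless test: (A, D)⁺ = {A, D}, which is a superkey of neither fragment — lossy.
Dependency preservation: every FD's attributes lie within a single fragment, so each can be enforced locally — preserved.

lossy but dependency-preserving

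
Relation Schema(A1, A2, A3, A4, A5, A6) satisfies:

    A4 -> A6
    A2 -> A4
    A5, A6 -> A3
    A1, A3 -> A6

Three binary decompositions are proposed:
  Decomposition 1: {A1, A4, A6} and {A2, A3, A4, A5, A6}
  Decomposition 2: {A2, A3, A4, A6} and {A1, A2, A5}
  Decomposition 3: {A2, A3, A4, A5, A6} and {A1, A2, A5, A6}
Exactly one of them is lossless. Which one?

Decomposition 3

Decomposition 1: common = {A4, A6}, closure = {A4, A6} → lossy.
Decomposition 2: common = {A2}, closure = {A2, A4, A6} → lossy.
Decomposition 3: common = {A2, A5, A6}, closure = {A2, A3, A4, A5, A6} → lossless.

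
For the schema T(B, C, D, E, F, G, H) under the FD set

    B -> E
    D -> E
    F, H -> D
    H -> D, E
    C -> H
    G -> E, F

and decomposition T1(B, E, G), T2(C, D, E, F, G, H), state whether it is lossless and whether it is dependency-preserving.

Lossless test: (E, G)⁺ = {E, F, G}, which is a superkey of neither fragment — lossy.
Dependency preservation: every FD's attributes lie within a single fragment, so each can be enforced locally — preserved.

lossy but dependency-preserving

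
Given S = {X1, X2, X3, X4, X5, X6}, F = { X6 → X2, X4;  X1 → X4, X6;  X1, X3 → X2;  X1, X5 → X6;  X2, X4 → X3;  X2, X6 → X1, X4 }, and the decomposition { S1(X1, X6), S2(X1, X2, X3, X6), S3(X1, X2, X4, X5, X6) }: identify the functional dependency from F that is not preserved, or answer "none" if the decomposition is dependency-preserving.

Check X2, X4 → X3: no single fragment contains all of {X2, X3, X4}, and the restricted closure of {X2, X4} across the fragments never reaches {X3}.
X6 → X2, X4 is preserved.
X1 → X4, X6 is preserved.
X1, X3 → X2 is preserved.
X1, X5 → X6 is preserved.
X2, X6 → X1, X4 is preserved.

X2, X4 → X3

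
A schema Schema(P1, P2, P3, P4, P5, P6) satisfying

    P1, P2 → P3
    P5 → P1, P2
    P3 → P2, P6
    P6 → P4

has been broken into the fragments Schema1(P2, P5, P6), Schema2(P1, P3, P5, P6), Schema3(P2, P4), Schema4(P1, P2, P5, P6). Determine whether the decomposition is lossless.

No

Chase test. Columns are P1, P2, P3, P4, P5, P6; row i has aⱼ where attribute j ∈ Schemai, else bᵢⱼ.
Initial tableau (one row per fragment):
  row 1: b11 a2 b13 b14 a5 a6
  row 2: a1 b22 a3 b24 a5 a6
  row 3: b31 a2 b33 a4 b35 b36
  row 4: a1 a2 b43 b44 a5 a6
Rows 1 and 2 agree on P5; apply P5→P1, P2 and equate their P1, P2 entries.
Rows 1 and 2 agree on P6; apply P6→P4 and equate their P4 entries.
Rows 1 and 4 agree on P6; apply P6→P4 and equate their P4 entries.
Rows 1 and 2 agree on P1, P2; apply P1, P2→P3 and equate their P3 entries.
Rows 1 and 4 agree on P1, P2; apply P1, P2→P3 and equate their P3 entries.
No row becomes fully distinguished — the join is lossy.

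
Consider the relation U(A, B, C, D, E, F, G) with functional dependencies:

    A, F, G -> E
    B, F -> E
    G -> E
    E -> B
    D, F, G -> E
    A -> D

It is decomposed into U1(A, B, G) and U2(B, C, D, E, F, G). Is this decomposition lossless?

No

Common attributes: U1 ∩ U2 = {B, G}.
Closure of {B, G}: G → E applies, adding E. So (B, G)⁺ = {B, E, G}.
The closure contains neither all of U1 = {A, B, G} nor all of U2 = {B, C, D, E, F, G}, so the common attributes are not a superkey of either fragment. The join is lossy.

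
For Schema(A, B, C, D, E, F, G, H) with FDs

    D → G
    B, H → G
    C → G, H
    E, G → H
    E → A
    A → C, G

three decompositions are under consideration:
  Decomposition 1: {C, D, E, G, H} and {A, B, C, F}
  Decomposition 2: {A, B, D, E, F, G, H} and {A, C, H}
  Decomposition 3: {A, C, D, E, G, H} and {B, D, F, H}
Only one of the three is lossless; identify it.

Decomposition 2

Decomposition 1: common = {C}, closure = {C, G, H} → lossy.
Decomposition 2: common = {A, H}, closure = {A, C, G, H} → lossless.
Decomposition 3: common = {D, H}, closure = {D, G, H} → lossy.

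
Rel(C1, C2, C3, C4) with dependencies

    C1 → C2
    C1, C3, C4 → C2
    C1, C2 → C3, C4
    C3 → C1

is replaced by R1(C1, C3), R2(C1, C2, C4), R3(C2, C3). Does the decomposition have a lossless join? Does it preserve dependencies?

Lossless test (chase): Rows 1 and 2 agree on C1; apply C1→C2 and equate their C2 entries. Rows 1 and 2 agree on C1, C2; apply C1, C2→C3, C4 and equate their C3, C4 entries. Rows 1 and 3 agree on C3; apply C3→C1 and equate their C1 entries. Rows 1 and 3 agree on C1, C2; apply C1, C2→C3, C4 and equate their C3, C4 entries. Row 1 is now all distinguished symbols — the join is lossless.
Dependency preservation: C1, C3, C4 → C2; C1, C2 → C3, C4 are not contained in any single fragment, but the restricted closure of each left-hand side across the fragments still reaches the right-hand side; the remaining FDs each lie inside some fragment. All dependencies are preserved.

lossless and dependency-preserving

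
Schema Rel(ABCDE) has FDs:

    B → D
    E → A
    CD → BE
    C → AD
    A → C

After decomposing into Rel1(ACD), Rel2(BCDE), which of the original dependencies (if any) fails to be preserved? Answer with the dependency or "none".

B → D lies within Rel2.
E → A: restricted closure across fragments reaches A.
CD → BE lies within Rel2.
C → AD lies within Rel1.
A → C lies within Rel1.
Every dependency is enforceable on the fragments, so the decomposition is dependency-preserving.

none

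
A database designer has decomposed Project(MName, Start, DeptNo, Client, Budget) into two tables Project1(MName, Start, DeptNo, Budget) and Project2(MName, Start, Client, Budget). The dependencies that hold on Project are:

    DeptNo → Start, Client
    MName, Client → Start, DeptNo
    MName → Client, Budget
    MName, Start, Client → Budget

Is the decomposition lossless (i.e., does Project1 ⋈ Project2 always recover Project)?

Yes

Common attributes: Project1 ∩ Project2 = {MName, Start, Budget}.
Closure of {MName, Start, Budget}: MName → Client, Budget applies, adding Client; MName, Client → Start, DeptNo applies, adding DeptNo. So (MName, Start, Budget)⁺ = {MName, Start, DeptNo, Client, Budget}.
This closure contains every attribute of Project1, so Project1 ∩ Project2 → Project1. The join is lossless.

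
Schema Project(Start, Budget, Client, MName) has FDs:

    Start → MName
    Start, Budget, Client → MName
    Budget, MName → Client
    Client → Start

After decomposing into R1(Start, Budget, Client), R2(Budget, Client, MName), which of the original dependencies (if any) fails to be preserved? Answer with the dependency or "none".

Start → MName

Check Start → MName: no single fragment contains all of {Start, MName}, and the restricted closure of {Start} across the fragments never reaches {MName}.
Start, Budget, Client → MName is preserved.
Budget, MName → Client is preserved.
Client → Start is preserved.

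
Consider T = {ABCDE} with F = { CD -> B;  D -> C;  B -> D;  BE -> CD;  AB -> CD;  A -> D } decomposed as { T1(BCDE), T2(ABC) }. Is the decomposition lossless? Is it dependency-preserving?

lossy but dependency-preserving

Lossless test: (BC)⁺ = {BCD}, which is a superkey of neither fragment — lossy.
Dependency preservation: AB → CD; A → D are not contained in any single fragment, but the restricted closure of each left-hand side across the fragments still reaches the right-hand side; the remaining FDs each lie inside some fragment. All dependencies are preserved.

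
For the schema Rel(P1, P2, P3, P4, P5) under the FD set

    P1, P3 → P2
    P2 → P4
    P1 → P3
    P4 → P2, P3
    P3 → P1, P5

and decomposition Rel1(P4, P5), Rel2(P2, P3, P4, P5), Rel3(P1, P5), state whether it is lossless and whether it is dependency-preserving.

Lossless test (chase): Rows 1 and 2 agree on P4; apply P4→P2, P3 and equate their P2, P3 entries. Rows 1 and 2 agree on P3; apply P3→P1, P5 and equate their P1, P5 entries. No row becomes fully distinguished — the join is lossy.
Dependency preservation: the restricted closure of {P1} across the fragments never reaches {P3}, so P1 → P3 cannot be enforced without a join — not preserved.

lossy and not dependency-preserving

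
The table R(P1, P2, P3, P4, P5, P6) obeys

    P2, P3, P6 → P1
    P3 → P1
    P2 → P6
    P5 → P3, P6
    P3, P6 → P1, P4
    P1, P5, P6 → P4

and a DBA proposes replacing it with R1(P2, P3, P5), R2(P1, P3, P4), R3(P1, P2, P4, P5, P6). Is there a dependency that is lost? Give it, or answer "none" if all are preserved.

Check P3, P6 → P1, P4: no single fragment contains all of {P1, P3, P4, P6}, and the restricted closure of {P3, P6} across the fragments never reaches {P1, P4}.
P2, P3, P6 → P1 is preserved.
P3 → P1 is preserved.
P2 → P6 is preserved.
P5 → P3, P6 is preserved.
P1, P5, P6 → P4 is preserved.

P3, P6 → P1, P4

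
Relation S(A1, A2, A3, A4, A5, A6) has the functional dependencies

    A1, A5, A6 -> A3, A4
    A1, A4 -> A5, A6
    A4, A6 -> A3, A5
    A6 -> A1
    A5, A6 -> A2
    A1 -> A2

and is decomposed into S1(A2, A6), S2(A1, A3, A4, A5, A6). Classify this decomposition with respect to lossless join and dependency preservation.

Lossless test: (A6)⁺ = {A1, A2, A6}, which contains all of one fragment — lossless.
Dependency preservation: the restricted closure of {A1} across the fragments never reaches {A2}, so A1 → A2 cannot be enforced without a join — not preserved.

lossless but not dependency-preserving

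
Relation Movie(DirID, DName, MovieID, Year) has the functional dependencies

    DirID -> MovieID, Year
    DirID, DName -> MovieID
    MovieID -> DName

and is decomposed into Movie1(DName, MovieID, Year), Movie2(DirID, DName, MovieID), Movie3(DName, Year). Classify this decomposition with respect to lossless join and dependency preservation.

lossy and not dependency-preserving

Lossless test (chase): applying each FD to every pair of rows produces no changes in the tableau, so no row becomes fully distinguished — the join is lossy.
Dependency preservation: the restricted closure of {DirID} across the fragments never reaches {MovieID, Year}, so DirID → MovieID, Year cannot be enforced without a join — not preserved.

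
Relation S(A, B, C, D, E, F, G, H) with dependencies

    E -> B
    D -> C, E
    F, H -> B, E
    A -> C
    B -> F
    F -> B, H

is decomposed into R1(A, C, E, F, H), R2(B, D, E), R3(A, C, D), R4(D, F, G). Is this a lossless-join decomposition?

Chase test. Columns are A, B, C, D, E, F, G, H; row i has aⱼ where attribute j ∈ Ri, else bᵢⱼ.
Initial tableau (one row per fragment):
  row 1: a1 b12 a3 b14 a5 a6 b17 a8
  row 2: b21 a2 b23 a4 a5 b26 b27 b28
  row 3: a1 b32 a3 a4 b35 b36 b37 b38
  row 4: b41 b42 b43 a4 b45 a6 a7 b48
Rows 1 and 2 agree on E; apply E→B and equate their B entries.
Rows 2 and 3 agree on D; apply D→C, E and equate their C, E entries.
Rows 2 and 4 agree on D; apply D→C, E and equate their C, E entries.
Rows 1 and 2 agree on B; apply B→F and equate their F entries.
Rows 1 and 2 agree on F; apply F→B, H and equate their B, H entries.
Rows 1 and 4 agree on F; apply F→B, H and equate their B, H entries.
Rows 1 and 3 agree on E; apply E→B and equate their B entries.
Rows 1 and 3 agree on B; apply B→F and equate their F entries.
Rows 1 and 3 agree on F; apply F→B, H and equate their B, H entries.
No row becomes fully distinguished — the join is lossy.

No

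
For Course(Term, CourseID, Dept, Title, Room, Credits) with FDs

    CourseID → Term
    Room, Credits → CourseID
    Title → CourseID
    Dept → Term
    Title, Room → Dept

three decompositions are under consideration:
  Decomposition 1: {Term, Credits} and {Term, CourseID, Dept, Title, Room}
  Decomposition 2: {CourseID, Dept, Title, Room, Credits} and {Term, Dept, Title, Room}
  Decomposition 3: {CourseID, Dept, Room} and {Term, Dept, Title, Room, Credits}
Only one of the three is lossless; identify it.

Decomposition 1: common = {Term}, closure = {Term} → lossy.
Decomposition 2: common = {Dept, Title, Room}, closure = {Term, CourseID, Dept, Title, Room} → lossless.
Decomposition 3: common = {Dept, Room}, closure = {Term, Dept, Room} → lossy.

Decomposition 2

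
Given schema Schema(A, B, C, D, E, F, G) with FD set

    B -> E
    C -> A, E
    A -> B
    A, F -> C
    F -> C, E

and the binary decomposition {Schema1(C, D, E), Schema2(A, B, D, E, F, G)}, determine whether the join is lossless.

No

Common attributes: Schema1 ∩ Schema2 = {D, E}.
No dependency enlarges {D, E}, so (D, E)⁺ = {D, E}.
The closure contains neither all of Schema1 = {C, D, E} nor all of Schema2 = {A, B, D, E, F, G}, so the common attributes are not a superkey of either fragment. The join is lossy.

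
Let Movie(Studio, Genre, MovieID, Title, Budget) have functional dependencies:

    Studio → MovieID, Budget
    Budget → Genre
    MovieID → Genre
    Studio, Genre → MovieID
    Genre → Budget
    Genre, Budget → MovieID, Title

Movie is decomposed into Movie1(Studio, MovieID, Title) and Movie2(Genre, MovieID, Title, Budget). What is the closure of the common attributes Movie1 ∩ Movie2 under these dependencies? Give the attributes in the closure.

Movie1 ∩ Movie2 = {MovieID, Title}.
MovieID → Genre applies, adding Genre
Genre → Budget applies, adding Budget
Closure: {Genre, MovieID, Title, Budget}.

Genre, MovieID, Title, Budget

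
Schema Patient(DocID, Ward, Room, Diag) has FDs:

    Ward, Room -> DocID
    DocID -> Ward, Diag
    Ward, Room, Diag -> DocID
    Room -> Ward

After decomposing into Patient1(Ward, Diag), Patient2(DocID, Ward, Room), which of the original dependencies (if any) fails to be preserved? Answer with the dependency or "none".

DocID -> Ward, Diag

Check DocID → Ward, Diag: no single fragment contains all of {DocID, Ward, Diag}, and the restricted closure of {DocID} across the fragments never reaches {Ward, Diag}.
Ward, Room → DocID is preserved.
Ward, Room, Diag → DocID is preserved.
Room → Ward is preserved.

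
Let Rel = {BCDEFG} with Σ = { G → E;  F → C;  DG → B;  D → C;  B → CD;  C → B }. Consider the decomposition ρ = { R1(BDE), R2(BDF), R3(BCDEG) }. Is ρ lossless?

No

Chase test. Columns are BCDEFG; row i has aⱼ where attribute j ∈ Ri, else bᵢⱼ.
Initial tableau (one row per fragment):
  row 1: a1 b12 a3 a4 b15 b16
  row 2: a1 b22 a3 b24 a5 b26
  row 3: a1 a2 a3 a4 b35 a6
Rows 1 and 2 agree on D; apply D→C and equate their C entries.
Rows 1 and 3 agree on D; apply D→C and equate their C entries.
No row becomes fully distinguished — the join is lossy.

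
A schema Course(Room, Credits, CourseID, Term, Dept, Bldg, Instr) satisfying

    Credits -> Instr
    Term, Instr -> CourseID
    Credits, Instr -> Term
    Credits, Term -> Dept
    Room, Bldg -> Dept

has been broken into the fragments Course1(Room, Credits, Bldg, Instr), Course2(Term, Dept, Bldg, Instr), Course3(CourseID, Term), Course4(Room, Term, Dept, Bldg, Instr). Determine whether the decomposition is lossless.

No

Chase test. Columns are Room, Credits, CourseID, Term, Dept, Bldg, Instr; row i has aⱼ where attribute j ∈ Coursei, else bᵢⱼ.
Initial tableau (one row per fragment):
  row 1: a1 a2 b13 b14 b15 a6 a7
  row 2: b21 b22 b23 a4 a5 a6 a7
  row 3: b31 b32 a3 a4 b35 b36 b37
  row 4: a1 b42 b43 a4 a5 a6 a7
Rows 2 and 4 agree on Term, Instr; apply Term, Instr→CourseID and equate their CourseID entries.
Rows 1 and 4 agree on Room, Bldg; apply Room, Bldg→Dept and equate their Dept entries.
No row becomes fully distinguished — the join is lossy.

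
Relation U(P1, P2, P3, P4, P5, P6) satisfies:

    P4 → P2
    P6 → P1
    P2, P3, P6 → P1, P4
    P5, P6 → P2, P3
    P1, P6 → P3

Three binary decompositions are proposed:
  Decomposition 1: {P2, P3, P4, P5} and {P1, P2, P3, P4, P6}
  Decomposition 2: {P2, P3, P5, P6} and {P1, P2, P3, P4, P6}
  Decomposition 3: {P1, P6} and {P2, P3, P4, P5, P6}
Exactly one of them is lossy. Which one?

Decomposition 1

Decomposition 1: common = {P2, P3, P4}, closure = {P2, P3, P4} → lossy.
Decomposition 2: common = {P2, P3, P6}, closure = {P1, P2, P3, P4, P6} → lossless.
Decomposition 3: common = {P6}, closure = {P1, P3, P6} → lossless.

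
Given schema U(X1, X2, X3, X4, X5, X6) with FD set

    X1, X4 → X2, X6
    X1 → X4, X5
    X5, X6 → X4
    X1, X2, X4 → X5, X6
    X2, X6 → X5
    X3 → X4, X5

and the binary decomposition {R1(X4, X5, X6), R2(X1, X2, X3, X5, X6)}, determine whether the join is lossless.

Yes

Common attributes: R1 ∩ R2 = {X5, X6}.
Closure of {X5, X6}: X5, X6 → X4 applies, adding X4. So (X5, X6)⁺ = {X4, X5, X6}.
This closure contains every attribute of R1, so R1 ∩ R2 → R1. The join is lossless.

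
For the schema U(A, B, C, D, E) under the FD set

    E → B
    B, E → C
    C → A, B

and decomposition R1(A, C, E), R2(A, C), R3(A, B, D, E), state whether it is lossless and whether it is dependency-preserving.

lossless but not dependency-preserving

Lossless test (chase): Rows 1 and 3 agree on E; apply E→B and equate their B entries. Rows 1 and 3 agree on B, E; apply B, E→C and equate their C entries. Rows 1 and 2 agree on C; apply C→A, B and equate their A, B entries. Row 3 is now all distinguished symbols — the join is lossless.
Dependency preservation: the restricted closure of {C} across the fragments never reaches {A, B}, so C → A, B cannot be enforced without a join — not preserved.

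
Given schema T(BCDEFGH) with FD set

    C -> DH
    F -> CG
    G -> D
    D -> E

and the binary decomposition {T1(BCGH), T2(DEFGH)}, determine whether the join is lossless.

No

Common attributes: T1 ∩ T2 = {GH}.
Closure of {GH}: G → D applies, adding D; D → E applies, adding E. So (GH)⁺ = {DEGH}.
The closure contains neither all of T1 = {BCGH} nor all of T2 = {DEFGH}, so the common attributes are not a superkey of either fragment. The join is lossy.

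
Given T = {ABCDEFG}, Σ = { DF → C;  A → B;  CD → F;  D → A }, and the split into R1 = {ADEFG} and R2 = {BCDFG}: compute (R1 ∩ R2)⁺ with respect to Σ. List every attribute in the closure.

ABCDFG

R1 ∩ R2 = {DFG}.
DF → C applies, adding C
D → A applies, adding A
A → B applies, adding B
Closure: {ABCDFG}.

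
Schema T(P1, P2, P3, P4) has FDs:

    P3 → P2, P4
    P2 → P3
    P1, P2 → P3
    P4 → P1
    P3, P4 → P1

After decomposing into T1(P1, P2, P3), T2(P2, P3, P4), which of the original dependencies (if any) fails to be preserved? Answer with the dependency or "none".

P4 → P1

Check P4 → P1: no single fragment contains all of {P1, P4}, and the restricted closure of {P4} across the fragments never reaches {P1}.
P3 → P2, P4 is preserved.
P2 → P3 is preserved.
P1, P2 → P3 is preserved.
P3, P4 → P1 is preserved.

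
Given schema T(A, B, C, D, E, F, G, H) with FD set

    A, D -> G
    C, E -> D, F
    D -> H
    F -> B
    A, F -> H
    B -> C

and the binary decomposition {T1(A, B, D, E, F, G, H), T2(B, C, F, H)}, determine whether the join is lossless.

Common attributes: T1 ∩ T2 = {B, F, H}.
Closure of {B, F, H}: B → C applies, adding C. So (B, F, H)⁺ = {B, C, F, H}.
This closure contains every attribute of T2, so T1 ∩ T2 → T2. The join is lossless.

Yes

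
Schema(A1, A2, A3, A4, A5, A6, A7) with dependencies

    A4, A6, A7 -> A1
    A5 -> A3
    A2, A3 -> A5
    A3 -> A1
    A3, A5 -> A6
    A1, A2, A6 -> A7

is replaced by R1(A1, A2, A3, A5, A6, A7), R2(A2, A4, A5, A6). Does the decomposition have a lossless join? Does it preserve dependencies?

Lossless test: (A2, A5, A6)⁺ = {A1, A2, A3, A5, A6, A7}, which contains all of one fragment — lossless.
Dependency preservation: the restricted closure of {A4, A6, A7} across the fragments never reaches {A1}, so A4, A6, A7 → A1 cannot be enforced without a join — not preserved.

lossless but not dependency-preserving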